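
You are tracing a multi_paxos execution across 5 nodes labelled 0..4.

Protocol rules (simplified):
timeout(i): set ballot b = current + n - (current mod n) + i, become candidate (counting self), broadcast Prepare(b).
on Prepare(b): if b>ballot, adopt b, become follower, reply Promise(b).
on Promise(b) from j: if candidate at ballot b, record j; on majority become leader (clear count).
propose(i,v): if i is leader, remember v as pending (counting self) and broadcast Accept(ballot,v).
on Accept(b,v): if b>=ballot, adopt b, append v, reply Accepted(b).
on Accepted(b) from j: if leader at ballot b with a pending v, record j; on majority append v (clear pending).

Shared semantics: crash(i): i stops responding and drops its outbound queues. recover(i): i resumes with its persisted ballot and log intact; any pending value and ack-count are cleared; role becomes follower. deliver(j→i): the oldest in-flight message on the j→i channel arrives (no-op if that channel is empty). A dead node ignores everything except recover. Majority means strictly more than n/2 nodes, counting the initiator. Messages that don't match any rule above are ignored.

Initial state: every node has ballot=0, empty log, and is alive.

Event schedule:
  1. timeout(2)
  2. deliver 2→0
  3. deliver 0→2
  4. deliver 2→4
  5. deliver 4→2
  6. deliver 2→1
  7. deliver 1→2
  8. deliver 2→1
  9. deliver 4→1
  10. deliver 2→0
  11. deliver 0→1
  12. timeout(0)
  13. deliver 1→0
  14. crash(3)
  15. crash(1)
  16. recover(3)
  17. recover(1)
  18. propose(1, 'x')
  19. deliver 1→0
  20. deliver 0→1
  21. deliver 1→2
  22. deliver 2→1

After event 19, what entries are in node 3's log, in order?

step 1 timeout(2): 2={cand,b=7,log=-}
step 2 deliver 2→0: 0={foll,b=7,log=-}
step 3 deliver 0→2: —
step 4 deliver 2→4: 4={foll,b=7,log=-}
step 5 deliver 4→2: 2={lead,b=7,log=-}
step 6 deliver 2→1: 1={foll,b=7,log=-}
step 7 deliver 1→2: —
step 8 deliver 2→1: —
step 9 deliver 4→1: —
step 10 deliver 2→0: —
step 11 deliver 0→1: —
step 12 timeout(0): 0={cand,b=10,log=-}
step 13 deliver 1→0: —
step 14 crash(3): 3={✗foll,b=0,log=-}
step 15 crash(1): 1={✗foll,b=7,log=-}
step 16 recover(3): 3={foll,b=0,log=-}
step 17 recover(1): 1={foll,b=7,log=-}
step 18 propose(1,'x'): —
step 19 deliver 1→0: —

empty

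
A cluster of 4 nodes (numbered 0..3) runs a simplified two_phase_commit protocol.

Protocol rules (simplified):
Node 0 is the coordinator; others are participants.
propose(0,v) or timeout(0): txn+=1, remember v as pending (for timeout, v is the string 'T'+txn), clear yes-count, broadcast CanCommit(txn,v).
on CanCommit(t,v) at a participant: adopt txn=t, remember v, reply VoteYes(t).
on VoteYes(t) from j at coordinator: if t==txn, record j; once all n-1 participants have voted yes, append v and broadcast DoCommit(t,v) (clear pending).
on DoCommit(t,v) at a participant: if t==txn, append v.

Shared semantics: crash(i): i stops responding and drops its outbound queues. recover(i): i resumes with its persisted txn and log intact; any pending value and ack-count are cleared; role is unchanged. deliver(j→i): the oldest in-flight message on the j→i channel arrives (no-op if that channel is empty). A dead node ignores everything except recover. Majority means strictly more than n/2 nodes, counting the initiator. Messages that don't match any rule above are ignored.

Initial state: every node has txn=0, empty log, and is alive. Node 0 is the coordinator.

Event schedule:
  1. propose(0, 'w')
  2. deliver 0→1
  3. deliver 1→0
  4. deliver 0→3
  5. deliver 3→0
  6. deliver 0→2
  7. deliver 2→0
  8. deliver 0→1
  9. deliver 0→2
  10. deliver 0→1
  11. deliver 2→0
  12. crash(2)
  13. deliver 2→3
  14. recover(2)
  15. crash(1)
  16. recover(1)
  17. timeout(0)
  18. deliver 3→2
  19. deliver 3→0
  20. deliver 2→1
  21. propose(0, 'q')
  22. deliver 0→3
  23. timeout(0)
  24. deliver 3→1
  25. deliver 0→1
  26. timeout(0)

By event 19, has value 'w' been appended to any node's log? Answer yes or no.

yes

[1] propose(0,'w') → N0(coor t1 [-])
[2] deliver 0→1 → N1(part t1 [-])
[3] deliver 1→0 → ∅
[4] deliver 0→3 → N3(part t1 [-])
[5] deliver 3→0 → ∅
[6] deliver 0→2 → N2(part t1 [-])
[7] deliver 2→0 → N0(coor t1 [w])
[8] deliver 0→1 → N1(part t1 [w])
[9] deliver 0→2 → N2(part t1 [w])
[10] deliver 0→1 → ∅
[11] deliver 2→0 → ∅
[12] crash(2) → N2(✗part t1 [w])
[13] deliver 2→3 → ∅
[14] recover(2) → N2(part t1 [w])
[15] crash(1) → N1(✗part t1 [w])
[16] recover(1) → N1(part t1 [w])
[17] timeout(0) → N0(coor t2 [w])
[18] deliver 3→2 → ∅
[19] deliver 3→0 → ∅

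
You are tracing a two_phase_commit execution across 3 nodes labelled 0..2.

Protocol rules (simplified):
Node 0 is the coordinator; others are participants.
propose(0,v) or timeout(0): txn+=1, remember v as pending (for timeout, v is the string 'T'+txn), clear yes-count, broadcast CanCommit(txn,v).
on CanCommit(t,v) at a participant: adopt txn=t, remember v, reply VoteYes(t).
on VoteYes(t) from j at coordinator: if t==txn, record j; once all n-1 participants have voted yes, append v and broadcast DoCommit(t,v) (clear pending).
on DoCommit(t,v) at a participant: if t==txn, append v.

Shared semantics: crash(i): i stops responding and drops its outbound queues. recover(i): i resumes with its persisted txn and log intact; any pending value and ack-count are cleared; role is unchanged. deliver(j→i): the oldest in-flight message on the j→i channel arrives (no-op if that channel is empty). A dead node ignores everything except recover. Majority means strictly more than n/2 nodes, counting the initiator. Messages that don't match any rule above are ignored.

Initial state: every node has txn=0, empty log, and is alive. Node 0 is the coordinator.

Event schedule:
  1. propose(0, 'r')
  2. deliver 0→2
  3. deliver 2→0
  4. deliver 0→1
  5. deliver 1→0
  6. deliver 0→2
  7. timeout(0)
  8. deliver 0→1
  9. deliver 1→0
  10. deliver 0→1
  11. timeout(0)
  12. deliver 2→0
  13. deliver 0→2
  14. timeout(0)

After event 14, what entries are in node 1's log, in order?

r

[1] propose(0,'r') → N0(coor t1 [-])
[2] deliver 0→2 → N2(part t1 [-])
[3] deliver 2→0 → ∅
[4] deliver 0→1 → N1(part t1 [-])
[5] deliver 1→0 → N0(coor t1 [r])
[6] deliver 0→2 → N2(part t1 [r])
[7] timeout(0) → N0(coor t2 [r])
[8] deliver 0→1 → N1(part t1 [r])
[9] deliver 1→0 → ∅
[10] deliver 0→1 → N1(part t2 [r])
[11] timeout(0) → N0(coor t3 [r])
[12] deliver 2→0 → ∅
[13] deliver 0→2 → N2(part t2 [r])
[14] timeout(0) → N0(coor t4 [r])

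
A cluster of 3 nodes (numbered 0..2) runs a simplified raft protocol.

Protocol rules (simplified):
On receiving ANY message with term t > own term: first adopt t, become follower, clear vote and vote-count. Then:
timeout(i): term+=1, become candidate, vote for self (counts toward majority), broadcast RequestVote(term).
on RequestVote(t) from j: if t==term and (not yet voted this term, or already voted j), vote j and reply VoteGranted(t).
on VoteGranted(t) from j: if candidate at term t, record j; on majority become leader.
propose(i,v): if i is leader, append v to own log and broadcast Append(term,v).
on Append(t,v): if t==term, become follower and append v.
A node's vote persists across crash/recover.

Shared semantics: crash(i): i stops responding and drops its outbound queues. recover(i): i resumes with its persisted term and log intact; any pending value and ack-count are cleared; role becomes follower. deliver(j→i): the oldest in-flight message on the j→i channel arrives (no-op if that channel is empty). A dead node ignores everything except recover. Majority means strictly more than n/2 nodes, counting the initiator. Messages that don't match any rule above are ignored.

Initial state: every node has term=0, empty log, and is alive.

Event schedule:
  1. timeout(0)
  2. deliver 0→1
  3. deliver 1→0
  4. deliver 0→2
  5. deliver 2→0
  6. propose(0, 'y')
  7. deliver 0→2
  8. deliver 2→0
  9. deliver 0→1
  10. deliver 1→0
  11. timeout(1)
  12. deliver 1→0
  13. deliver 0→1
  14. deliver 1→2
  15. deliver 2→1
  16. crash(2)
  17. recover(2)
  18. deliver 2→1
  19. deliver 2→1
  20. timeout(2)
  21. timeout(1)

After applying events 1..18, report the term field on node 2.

2

after 1 — timeout(0): n0:cand/t1/[-]
after 2 — deliver 0→1: n1:foll/t1/[-]
after 3 — deliver 1→0: n0:lead/t1/[-]
after 4 — deliver 0→2: n2:foll/t1/[-]
after 5 — deliver 2→0: ·
after 6 — propose(0,'y'): n0:lead/t1/[y]
after 7 — deliver 0→2: n2:foll/t1/[y]
after 8 — deliver 2→0: ·
after 9 — deliver 0→1: n1:foll/t1/[y]
after 10 — deliver 1→0: ·
after 11 — timeout(1): n1:cand/t2/[y]
after 12 — deliver 1→0: n0:foll/t2/[y]
after 13 — deliver 0→1: n1:lead/t2/[y]
after 14 — deliver 1→2: n2:foll/t2/[y]
after 15 — deliver 2→1: ·
after 16 — crash(2): n2:✗foll/t2/[y]
after 17 — recover(2): n2:foll/t2/[y]
after 18 — deliver 2→1: ·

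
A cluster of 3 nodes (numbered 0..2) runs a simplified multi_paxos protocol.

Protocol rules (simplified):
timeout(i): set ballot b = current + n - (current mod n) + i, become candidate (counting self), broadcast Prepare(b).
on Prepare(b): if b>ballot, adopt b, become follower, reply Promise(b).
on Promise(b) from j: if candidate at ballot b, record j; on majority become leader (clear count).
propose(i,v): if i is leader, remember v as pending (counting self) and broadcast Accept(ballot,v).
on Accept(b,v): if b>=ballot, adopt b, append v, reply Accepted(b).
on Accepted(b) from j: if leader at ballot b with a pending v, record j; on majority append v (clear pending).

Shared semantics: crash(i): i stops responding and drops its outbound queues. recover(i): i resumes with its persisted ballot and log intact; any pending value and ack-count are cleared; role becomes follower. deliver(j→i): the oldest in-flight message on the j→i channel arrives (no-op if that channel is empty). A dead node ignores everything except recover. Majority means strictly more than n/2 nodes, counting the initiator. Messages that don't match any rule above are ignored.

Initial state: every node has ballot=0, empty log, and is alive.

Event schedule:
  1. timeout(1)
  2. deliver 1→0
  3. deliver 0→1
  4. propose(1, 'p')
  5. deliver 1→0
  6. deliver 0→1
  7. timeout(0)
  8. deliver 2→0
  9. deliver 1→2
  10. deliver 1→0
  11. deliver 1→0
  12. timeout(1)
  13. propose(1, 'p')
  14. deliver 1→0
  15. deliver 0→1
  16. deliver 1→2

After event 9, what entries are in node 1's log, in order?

1. timeout(1):  <1:cand b4 ->
2. deliver 1→0:  <0:foll b4 ->
3. deliver 0→1:  <1:lead b4 ->
4. propose(1,'p'):  nop
5. deliver 1→0:  <0:foll b4 p>
6. deliver 0→1:  <1:lead b4 p>
7. timeout(0):  <0:cand b6 p>
8. deliver 2→0:  nop
9. deliver 1→2:  <2:foll b4 ->

p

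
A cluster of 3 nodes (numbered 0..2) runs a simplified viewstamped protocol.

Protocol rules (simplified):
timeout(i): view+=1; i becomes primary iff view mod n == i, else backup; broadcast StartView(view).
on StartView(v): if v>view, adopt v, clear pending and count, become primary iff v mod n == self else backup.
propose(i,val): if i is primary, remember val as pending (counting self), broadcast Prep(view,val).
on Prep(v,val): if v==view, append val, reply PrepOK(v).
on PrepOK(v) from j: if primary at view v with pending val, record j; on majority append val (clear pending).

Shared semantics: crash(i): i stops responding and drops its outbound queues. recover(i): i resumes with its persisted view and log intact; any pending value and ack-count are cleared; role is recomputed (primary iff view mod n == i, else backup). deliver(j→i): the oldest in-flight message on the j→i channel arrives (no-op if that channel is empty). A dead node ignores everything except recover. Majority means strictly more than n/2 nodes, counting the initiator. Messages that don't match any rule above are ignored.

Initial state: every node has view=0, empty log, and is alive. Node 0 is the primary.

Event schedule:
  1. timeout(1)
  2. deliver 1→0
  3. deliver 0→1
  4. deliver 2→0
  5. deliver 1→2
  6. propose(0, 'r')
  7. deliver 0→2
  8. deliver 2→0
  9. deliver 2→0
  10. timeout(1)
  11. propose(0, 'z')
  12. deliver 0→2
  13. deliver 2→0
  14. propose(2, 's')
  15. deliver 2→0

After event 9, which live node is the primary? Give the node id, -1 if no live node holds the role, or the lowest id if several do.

1

step 1 timeout(1): 1={prim,v=1,log=-}
step 2 deliver 1→0: 0={back,v=1,log=-}
step 3 deliver 0→1: —
step 4 deliver 2→0: —
step 5 deliver 1→2: 2={back,v=1,log=-}
step 6 propose(0,'r'): —
step 7 deliver 0→2: —
step 8 deliver 2→0: —
step 9 deliver 2→0: —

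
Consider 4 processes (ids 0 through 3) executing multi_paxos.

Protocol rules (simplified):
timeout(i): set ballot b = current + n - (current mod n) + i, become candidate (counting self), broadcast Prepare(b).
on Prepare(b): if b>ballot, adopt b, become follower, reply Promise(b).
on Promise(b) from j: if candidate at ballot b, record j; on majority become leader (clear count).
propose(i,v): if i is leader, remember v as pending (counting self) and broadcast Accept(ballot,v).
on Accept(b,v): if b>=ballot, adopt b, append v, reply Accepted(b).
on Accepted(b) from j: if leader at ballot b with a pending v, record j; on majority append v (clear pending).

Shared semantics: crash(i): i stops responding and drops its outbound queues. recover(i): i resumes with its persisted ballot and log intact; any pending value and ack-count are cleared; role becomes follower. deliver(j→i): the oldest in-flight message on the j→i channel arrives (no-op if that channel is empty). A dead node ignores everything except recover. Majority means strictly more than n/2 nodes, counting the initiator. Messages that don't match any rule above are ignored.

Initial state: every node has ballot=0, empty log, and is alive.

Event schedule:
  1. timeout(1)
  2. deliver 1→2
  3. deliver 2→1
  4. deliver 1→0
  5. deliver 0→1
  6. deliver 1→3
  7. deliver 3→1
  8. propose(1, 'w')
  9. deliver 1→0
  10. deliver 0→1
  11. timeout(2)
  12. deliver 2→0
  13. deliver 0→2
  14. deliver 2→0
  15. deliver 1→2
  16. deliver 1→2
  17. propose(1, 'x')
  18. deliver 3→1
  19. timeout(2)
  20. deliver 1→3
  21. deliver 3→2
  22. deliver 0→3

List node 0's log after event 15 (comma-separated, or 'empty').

step 1 timeout(1): 1={cand,b=5,log=-}
step 2 deliver 1→2: 2={foll,b=5,log=-}
step 3 deliver 2→1: —
step 4 deliver 1→0: 0={foll,b=5,log=-}
step 5 deliver 0→1: 1={lead,b=5,log=-}
step 6 deliver 1→3: 3={foll,b=5,log=-}
step 7 deliver 3→1: —
step 8 propose(1,'w'): —
step 9 deliver 1→0: 0={foll,b=5,log=w}
step 10 deliver 0→1: —
step 11 timeout(2): 2={cand,b=10,log=-}
step 12 deliver 2→0: 0={foll,b=10,log=w}
step 13 deliver 0→2: —
step 14 deliver 2→0: —
step 15 deliver 1→2: —

w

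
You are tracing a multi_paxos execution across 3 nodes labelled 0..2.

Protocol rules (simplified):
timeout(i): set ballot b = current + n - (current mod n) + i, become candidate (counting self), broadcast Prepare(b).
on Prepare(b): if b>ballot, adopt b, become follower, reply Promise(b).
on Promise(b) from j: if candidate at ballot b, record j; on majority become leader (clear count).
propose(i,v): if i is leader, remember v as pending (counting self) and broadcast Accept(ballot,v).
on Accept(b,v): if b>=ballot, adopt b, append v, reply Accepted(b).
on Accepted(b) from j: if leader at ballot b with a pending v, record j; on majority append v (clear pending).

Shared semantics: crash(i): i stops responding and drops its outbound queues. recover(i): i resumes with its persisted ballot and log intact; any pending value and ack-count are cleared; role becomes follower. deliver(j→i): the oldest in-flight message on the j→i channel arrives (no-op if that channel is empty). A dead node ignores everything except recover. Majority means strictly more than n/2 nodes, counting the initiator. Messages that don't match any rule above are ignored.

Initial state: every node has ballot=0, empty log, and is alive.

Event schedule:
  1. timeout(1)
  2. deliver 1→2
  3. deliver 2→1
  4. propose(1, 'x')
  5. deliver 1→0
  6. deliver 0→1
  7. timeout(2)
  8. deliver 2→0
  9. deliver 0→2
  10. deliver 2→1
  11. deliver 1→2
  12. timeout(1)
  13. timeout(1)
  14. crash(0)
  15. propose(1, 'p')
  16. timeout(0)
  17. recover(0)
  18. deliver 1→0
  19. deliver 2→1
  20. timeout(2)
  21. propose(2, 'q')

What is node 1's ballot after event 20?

[1] timeout(1) → N1(cand b4 [-])
[2] deliver 1→2 → N2(foll b4 [-])
[3] deliver 2→1 → N1(lead b4 [-])
[4] propose(1,'x') → ∅
[5] deliver 1→0 → N0(foll b4 [-])
[6] deliver 0→1 → ∅
[7] timeout(2) → N2(cand b8 [-])
[8] deliver 2→0 → N0(foll b8 [-])
[9] deliver 0→2 → N2(lead b8 [-])
[10] deliver 2→1 → N1(foll b8 [-])
[11] deliver 1→2 → ∅
[12] timeout(1) → N1(cand b10 [-])
[13] timeout(1) → N1(cand b13 [-])
[14] crash(0) → N0(✗foll b8 [-])
[15] propose(1,'p') → ∅
[16] timeout(0) → ∅
[17] recover(0) → N0(foll b8 [-])
[18] deliver 1→0 → ∅
[19] deliver 2→1 → ∅
[20] timeout(2) → N2(cand b11 [-])

13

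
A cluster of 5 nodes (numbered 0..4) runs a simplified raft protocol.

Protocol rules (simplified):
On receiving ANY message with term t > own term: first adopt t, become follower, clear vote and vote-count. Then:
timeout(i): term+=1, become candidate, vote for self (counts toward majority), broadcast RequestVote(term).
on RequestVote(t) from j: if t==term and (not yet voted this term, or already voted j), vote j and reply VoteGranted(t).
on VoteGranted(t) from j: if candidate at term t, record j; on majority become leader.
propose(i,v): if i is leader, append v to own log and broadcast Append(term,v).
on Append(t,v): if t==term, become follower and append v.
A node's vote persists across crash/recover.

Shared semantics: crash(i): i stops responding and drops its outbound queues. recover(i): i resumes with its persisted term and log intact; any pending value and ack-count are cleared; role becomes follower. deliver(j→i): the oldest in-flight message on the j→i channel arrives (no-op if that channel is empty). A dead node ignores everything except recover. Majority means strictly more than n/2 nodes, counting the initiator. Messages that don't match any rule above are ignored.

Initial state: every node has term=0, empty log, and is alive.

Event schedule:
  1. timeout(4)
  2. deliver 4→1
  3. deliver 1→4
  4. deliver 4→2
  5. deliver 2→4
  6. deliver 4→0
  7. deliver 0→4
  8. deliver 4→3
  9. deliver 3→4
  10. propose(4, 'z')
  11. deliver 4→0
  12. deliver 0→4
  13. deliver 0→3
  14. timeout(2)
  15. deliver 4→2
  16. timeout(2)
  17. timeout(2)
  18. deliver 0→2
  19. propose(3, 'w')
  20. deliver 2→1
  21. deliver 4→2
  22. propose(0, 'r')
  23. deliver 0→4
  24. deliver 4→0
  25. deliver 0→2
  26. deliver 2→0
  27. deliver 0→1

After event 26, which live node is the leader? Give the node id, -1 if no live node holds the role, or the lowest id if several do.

e1 timeout(4): 4[cand,t=1,-]
e2 deliver 4→1: 1[foll,t=1,-]
e3 deliver 1→4: ·
e4 deliver 4→2: 2[foll,t=1,-]
e5 deliver 2→4: 4[lead,t=1,-]
e6 deliver 4→0: 0[foll,t=1,-]
e7 deliver 0→4: ·
e8 deliver 4→3: 3[foll,t=1,-]
e9 deliver 3→4: ·
e10 propose(4,'z'): 4[lead,t=1,z]
e11 deliver 4→0: 0[foll,t=1,z]
e12 deliver 0→4: ·
e13 deliver 0→3: ·
e14 timeout(2): 2[cand,t=2,-]
e15 deliver 4→2: ·
e16 timeout(2): 2[cand,t=3,-]
e17 timeout(2): 2[cand,t=4,-]
e18 deliver 0→2: ·
e19 propose(3,'w'): ·
e20 deliver 2→1: 1[foll,t=2,-]
e21 deliver 4→2: ·
e22 propose(0,'r'): ·
e23 deliver 0→4: ·
e24 deliver 4→0: ·
e25 deliver 0→2: ·
e26 deliver 2→0: 0[foll,t=2,z]

4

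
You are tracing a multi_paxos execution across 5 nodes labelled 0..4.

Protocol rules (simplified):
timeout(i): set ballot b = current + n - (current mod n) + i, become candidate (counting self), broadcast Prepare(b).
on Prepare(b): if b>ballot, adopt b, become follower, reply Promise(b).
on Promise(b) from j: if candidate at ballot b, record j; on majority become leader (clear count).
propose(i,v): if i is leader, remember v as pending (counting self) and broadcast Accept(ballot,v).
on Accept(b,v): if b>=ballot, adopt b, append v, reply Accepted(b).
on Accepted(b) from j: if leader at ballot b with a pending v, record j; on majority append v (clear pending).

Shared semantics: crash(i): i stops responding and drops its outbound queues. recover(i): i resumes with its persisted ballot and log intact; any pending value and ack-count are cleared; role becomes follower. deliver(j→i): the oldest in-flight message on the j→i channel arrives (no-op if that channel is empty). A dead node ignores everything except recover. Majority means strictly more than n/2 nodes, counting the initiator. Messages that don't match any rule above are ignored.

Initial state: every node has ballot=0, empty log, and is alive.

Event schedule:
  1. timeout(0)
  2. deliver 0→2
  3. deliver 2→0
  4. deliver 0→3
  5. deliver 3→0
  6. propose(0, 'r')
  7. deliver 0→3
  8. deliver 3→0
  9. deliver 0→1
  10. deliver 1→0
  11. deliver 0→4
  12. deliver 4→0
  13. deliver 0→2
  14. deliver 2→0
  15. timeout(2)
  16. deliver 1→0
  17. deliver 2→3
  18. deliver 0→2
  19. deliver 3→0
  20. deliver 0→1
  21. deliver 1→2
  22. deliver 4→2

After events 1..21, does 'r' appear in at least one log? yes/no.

yes

step 1 timeout(0): 0={cand,b=5,log=-}
step 2 deliver 0→2: 2={foll,b=5,log=-}
step 3 deliver 2→0: —
step 4 deliver 0→3: 3={foll,b=5,log=-}
step 5 deliver 3→0: 0={lead,b=5,log=-}
step 6 propose(0,'r'): —
step 7 deliver 0→3: 3={foll,b=5,log=r}
step 8 deliver 3→0: —
step 9 deliver 0→1: 1={foll,b=5,log=-}
step 10 deliver 1→0: —
step 11 deliver 0→4: 4={foll,b=5,log=-}
step 12 deliver 4→0: —
step 13 deliver 0→2: 2={foll,b=5,log=r}
step 14 deliver 2→0: 0={lead,b=5,log=r}
step 15 timeout(2): 2={cand,b=12,log=r}
step 16 deliver 1→0: —
step 17 deliver 2→3: 3={foll,b=12,log=r}
step 18 deliver 0→2: —
step 19 deliver 3→0: —
step 20 deliver 0→1: 1={foll,b=5,log=r}
step 21 deliver 1→2: —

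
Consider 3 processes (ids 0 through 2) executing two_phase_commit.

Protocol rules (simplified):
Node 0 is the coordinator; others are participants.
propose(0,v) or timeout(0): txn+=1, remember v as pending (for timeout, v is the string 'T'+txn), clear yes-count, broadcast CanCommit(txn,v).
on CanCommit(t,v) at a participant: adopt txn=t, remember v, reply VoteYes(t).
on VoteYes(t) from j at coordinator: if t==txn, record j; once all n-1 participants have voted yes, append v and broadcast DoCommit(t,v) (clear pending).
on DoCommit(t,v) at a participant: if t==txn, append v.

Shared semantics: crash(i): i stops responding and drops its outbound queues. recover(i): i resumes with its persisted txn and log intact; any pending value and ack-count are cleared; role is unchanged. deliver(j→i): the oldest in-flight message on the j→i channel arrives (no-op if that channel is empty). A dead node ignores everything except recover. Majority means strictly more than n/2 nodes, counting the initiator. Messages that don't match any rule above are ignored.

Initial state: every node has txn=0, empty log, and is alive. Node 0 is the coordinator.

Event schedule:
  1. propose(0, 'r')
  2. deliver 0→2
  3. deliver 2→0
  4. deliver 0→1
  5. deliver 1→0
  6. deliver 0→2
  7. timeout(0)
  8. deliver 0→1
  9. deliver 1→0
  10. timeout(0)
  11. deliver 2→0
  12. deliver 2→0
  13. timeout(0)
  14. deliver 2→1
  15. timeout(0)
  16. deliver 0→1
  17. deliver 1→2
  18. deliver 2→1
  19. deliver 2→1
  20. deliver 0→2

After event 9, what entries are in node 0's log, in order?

r

[1] propose(0,'r') → N0(coor t1 [-])
[2] deliver 0→2 → N2(part t1 [-])
[3] deliver 2→0 → ∅
[4] deliver 0→1 → N1(part t1 [-])
[5] deliver 1→0 → N0(coor t1 [r])
[6] deliver 0→2 → N2(part t1 [r])
[7] timeout(0) → N0(coor t2 [r])
[8] deliver 0→1 → N1(part t1 [r])
[9] deliver 1→0 → ∅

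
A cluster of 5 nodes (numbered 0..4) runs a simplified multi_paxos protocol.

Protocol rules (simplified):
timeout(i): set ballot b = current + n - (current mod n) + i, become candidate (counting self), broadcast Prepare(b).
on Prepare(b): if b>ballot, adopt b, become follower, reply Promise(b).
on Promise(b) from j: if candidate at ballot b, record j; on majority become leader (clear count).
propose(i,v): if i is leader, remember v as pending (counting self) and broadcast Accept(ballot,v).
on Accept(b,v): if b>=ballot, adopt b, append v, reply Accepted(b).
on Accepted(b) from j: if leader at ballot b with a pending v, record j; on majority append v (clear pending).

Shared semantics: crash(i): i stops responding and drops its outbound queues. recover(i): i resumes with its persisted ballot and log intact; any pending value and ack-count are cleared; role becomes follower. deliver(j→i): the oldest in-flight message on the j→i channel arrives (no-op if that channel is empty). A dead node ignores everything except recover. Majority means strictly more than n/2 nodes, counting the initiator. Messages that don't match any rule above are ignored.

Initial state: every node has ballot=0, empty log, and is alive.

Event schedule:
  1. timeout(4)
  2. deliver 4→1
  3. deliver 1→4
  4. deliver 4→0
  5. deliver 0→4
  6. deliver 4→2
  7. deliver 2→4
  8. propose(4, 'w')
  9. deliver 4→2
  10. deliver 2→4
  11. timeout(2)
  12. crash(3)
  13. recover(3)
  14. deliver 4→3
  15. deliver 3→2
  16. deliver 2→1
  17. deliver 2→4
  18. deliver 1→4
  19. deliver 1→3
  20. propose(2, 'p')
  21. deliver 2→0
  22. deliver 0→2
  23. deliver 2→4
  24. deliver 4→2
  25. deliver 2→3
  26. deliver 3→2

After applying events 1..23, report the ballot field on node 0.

step 1 timeout(4): 4={cand,b=9,log=-}
step 2 deliver 4→1: 1={foll,b=9,log=-}
step 3 deliver 1→4: —
step 4 deliver 4→0: 0={foll,b=9,log=-}
step 5 deliver 0→4: 4={lead,b=9,log=-}
step 6 deliver 4→2: 2={foll,b=9,log=-}
step 7 deliver 2→4: —
step 8 propose(4,'w'): —
step 9 deliver 4→2: 2={foll,b=9,log=w}
step 10 deliver 2→4: —
step 11 timeout(2): 2={cand,b=12,log=w}
step 12 crash(3): 3={✗foll,b=0,log=-}
step 13 recover(3): 3={foll,b=0,log=-}
step 14 deliver 4→3: 3={foll,b=9,log=-}
step 15 deliver 3→2: —
step 16 deliver 2→1: 1={foll,b=12,log=-}
step 17 deliver 2→4: 4={foll,b=12,log=-}
step 18 deliver 1→4: —
step 19 deliver 1→3: —
step 20 propose(2,'p'): —
step 21 deliver 2→0: 0={foll,b=12,log=-}
step 22 deliver 0→2: —
step 23 deliver 2→4: —

12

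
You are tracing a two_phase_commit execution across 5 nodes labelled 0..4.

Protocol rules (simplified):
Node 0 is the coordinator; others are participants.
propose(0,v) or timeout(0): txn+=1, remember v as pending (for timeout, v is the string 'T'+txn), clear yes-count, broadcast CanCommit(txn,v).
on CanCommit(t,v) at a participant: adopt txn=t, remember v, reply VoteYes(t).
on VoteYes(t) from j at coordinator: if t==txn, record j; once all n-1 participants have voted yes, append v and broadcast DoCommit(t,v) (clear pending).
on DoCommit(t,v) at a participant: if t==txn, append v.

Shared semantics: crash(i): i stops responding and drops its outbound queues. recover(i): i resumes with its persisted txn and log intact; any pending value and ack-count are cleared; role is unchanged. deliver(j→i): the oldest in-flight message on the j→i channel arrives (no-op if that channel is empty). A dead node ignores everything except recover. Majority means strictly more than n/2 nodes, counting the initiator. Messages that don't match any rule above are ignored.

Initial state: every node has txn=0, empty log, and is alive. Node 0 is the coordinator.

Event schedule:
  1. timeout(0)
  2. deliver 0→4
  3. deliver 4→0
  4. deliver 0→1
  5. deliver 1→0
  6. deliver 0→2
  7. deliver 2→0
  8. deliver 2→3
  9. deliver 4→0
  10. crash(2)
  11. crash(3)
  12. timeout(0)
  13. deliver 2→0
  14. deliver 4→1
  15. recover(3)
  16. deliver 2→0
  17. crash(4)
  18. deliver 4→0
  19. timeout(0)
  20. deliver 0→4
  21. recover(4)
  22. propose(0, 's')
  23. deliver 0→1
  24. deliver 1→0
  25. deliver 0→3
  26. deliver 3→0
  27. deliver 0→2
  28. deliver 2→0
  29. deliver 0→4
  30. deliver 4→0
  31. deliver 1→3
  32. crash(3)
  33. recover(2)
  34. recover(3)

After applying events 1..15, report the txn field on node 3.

0

1. timeout(0):  <0:coor t1 ->
2. deliver 0→4:  <4:part t1 ->
3. deliver 4→0:  nop
4. deliver 0→1:  <1:part t1 ->
5. deliver 1→0:  nop
6. deliver 0→2:  <2:part t1 ->
7. deliver 2→0:  nop
8. deliver 2→3:  nop
9. deliver 4→0:  nop
10. crash(2):  <2:✗part t1 ->
11. crash(3):  <3:✗part t0 ->
12. timeout(0):  <0:coor t2 ->
13. deliver 2→0:  nop
14. deliver 4→1:  nop
15. recover(3):  <3:part t0 ->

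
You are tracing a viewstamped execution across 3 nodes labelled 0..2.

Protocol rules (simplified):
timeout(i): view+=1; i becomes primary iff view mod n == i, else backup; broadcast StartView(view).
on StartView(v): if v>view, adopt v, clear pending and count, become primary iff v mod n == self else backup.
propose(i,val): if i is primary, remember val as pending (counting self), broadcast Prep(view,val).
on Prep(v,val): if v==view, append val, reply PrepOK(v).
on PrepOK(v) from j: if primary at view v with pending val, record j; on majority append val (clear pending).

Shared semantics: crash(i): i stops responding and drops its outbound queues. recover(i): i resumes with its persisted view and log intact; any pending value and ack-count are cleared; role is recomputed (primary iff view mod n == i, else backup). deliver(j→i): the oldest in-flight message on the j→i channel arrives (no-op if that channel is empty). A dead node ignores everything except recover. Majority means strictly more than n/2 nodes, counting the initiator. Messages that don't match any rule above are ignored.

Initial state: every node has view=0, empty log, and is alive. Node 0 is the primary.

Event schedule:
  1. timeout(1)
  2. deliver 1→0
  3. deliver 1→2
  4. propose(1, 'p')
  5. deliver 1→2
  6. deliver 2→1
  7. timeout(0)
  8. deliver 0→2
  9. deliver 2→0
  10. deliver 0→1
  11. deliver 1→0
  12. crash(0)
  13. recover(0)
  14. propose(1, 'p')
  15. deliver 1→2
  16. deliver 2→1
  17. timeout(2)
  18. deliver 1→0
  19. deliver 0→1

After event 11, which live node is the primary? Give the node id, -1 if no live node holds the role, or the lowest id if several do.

step 1 timeout(1): 1={prim,v=1,log=-}
step 2 deliver 1→0: 0={back,v=1,log=-}
step 3 deliver 1→2: 2={back,v=1,log=-}
step 4 propose(1,'p'): —
step 5 deliver 1→2: 2={back,v=1,log=p}
step 6 deliver 2→1: 1={prim,v=1,log=p}
step 7 timeout(0): 0={back,v=2,log=-}
step 8 deliver 0→2: 2={prim,v=2,log=p}
step 9 deliver 2→0: —
step 10 deliver 0→1: 1={back,v=2,log=p}
step 11 deliver 1→0: —

2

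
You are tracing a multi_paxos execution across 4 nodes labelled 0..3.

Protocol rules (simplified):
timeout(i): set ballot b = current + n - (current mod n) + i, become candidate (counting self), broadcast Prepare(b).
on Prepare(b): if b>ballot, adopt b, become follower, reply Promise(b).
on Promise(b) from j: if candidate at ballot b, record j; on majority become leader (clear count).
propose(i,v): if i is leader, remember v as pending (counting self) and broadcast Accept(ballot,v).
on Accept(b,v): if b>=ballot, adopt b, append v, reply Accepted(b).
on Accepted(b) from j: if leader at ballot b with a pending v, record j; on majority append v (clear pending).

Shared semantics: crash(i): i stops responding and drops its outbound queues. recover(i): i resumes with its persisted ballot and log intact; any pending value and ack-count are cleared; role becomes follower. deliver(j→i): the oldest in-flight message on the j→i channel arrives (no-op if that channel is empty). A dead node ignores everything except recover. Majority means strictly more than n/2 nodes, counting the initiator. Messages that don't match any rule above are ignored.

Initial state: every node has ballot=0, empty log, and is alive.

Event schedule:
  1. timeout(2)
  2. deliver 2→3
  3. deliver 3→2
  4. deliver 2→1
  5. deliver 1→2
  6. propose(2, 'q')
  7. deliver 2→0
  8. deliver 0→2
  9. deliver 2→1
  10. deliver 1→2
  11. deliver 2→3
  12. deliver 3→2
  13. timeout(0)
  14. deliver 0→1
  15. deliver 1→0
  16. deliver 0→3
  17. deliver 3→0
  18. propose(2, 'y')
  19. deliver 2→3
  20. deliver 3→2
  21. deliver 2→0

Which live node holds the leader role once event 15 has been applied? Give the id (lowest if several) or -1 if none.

step 1 timeout(2): 2={cand,b=6,log=-}
step 2 deliver 2→3: 3={foll,b=6,log=-}
step 3 deliver 3→2: —
step 4 deliver 2→1: 1={foll,b=6,log=-}
step 5 deliver 1→2: 2={lead,b=6,log=-}
step 6 propose(2,'q'): —
step 7 deliver 2→0: 0={foll,b=6,log=-}
step 8 deliver 0→2: —
step 9 deliver 2→1: 1={foll,b=6,log=q}
step 10 deliver 1→2: —
step 11 deliver 2→3: 3={foll,b=6,log=q}
step 12 deliver 3→2: 2={lead,b=6,log=q}
step 13 timeout(0): 0={cand,b=8,log=-}
step 14 deliver 0→1: 1={foll,b=8,log=q}
step 15 deliver 1→0: —

2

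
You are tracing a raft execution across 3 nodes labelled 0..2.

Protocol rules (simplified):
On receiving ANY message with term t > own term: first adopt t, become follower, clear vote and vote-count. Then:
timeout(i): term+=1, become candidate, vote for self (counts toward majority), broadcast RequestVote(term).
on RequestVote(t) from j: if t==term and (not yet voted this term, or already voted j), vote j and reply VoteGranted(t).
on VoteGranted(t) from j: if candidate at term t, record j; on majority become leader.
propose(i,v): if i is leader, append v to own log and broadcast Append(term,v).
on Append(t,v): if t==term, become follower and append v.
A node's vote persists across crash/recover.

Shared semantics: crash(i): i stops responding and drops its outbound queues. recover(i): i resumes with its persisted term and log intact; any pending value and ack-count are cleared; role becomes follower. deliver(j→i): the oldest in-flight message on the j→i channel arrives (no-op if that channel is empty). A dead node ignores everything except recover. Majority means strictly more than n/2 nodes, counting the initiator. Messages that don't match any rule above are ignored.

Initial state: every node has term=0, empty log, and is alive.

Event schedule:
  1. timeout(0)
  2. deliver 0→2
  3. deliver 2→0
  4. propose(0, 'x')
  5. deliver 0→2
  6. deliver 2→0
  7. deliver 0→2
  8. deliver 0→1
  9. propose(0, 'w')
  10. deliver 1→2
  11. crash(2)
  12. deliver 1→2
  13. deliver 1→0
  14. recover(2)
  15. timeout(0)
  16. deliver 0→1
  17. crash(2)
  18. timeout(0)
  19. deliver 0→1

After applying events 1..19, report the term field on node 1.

1

[1] timeout(0) → N0(cand t1 [-])
[2] deliver 0→2 → N2(foll t1 [-])
[3] deliver 2→0 → N0(lead t1 [-])
[4] propose(0,'x') → N0(lead t1 [x])
[5] deliver 0→2 → N2(foll t1 [x])
[6] deliver 2→0 → ∅
[7] deliver 0→2 → ∅
[8] deliver 0→1 → N1(foll t1 [-])
[9] propose(0,'w') → N0(lead t1 [x,w])
[10] deliver 1→2 → ∅
[11] crash(2) → N2(✗foll t1 [x])
[12] deliver 1→2 → ∅
[13] deliver 1→0 → ∅
[14] recover(2) → N2(foll t1 [x])
[15] timeout(0) → N0(cand t2 [x,w])
[16] deliver 0→1 → N1(foll t1 [x])
[17] crash(2) → N2(✗foll t1 [x])
[18] timeout(0) → N0(cand t3 [x,w])
[19] deliver 0→1 → N1(foll t1 [x,w])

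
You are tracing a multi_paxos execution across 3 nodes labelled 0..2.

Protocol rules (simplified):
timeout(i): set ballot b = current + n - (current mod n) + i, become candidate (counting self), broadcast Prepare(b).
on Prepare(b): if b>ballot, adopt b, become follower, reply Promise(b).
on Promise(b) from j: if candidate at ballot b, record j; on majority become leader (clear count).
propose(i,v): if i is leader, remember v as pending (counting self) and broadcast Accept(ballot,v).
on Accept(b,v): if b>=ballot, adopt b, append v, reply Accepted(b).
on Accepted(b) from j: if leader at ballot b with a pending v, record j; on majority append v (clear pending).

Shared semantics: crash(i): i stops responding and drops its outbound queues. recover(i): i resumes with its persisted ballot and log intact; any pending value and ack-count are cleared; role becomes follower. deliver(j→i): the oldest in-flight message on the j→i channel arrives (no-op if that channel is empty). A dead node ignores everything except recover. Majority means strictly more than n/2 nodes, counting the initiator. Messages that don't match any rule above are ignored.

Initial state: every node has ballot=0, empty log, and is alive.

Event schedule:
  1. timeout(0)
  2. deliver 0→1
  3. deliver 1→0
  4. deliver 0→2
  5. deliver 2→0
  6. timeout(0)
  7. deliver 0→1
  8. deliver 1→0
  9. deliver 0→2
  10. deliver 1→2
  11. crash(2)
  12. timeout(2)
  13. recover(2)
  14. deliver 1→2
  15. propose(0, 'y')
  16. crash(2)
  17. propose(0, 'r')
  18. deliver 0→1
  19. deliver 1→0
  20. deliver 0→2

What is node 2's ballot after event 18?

6

after 1 — timeout(0): n0:cand/b3/[-]
after 2 — deliver 0→1: n1:foll/b3/[-]
after 3 — deliver 1→0: n0:lead/b3/[-]
after 4 — deliver 0→2: n2:foll/b3/[-]
after 5 — deliver 2→0: ·
after 6 — timeout(0): n0:cand/b6/[-]
after 7 — deliver 0→1: n1:foll/b6/[-]
after 8 — deliver 1→0: n0:lead/b6/[-]
after 9 — deliver 0→2: n2:foll/b6/[-]
after 10 — deliver 1→2: ·
after 11 — crash(2): n2:✗foll/b6/[-]
after 12 — timeout(2): ·
after 13 — recover(2): n2:foll/b6/[-]
after 14 — deliver 1→2: ·
after 15 — propose(0,'y'): ·
after 16 — crash(2): n2:✗foll/b6/[-]
after 17 — propose(0,'r'): ·
after 18 — deliver 0→1: n1:foll/b6/[y]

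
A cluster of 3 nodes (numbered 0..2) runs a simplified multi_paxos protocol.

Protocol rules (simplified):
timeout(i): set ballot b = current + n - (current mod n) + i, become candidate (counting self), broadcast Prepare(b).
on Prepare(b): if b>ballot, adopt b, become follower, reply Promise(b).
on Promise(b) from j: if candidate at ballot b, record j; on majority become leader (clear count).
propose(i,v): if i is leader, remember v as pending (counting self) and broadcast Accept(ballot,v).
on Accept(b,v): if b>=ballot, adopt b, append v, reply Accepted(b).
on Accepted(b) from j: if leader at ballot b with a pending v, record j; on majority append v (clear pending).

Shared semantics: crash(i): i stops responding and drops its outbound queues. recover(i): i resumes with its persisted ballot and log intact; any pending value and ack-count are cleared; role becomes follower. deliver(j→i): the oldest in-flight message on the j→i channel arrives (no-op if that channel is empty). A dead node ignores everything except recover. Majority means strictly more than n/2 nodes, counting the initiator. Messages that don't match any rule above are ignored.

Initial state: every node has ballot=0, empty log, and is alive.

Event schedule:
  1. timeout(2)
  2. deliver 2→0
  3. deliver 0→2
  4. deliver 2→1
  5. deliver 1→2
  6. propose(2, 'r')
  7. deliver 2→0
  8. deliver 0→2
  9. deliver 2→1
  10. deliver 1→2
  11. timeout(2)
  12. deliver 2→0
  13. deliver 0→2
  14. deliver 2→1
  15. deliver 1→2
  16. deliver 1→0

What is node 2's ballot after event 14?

8

[1] timeout(2) → N2(cand b5 [-])
[2] deliver 2→0 → N0(foll b5 [-])
[3] deliver 0→2 → N2(lead b5 [-])
[4] deliver 2→1 → N1(foll b5 [-])
[5] deliver 1→2 → ∅
[6] propose(2,'r') → ∅
[7] deliver 2→0 → N0(foll b5 [r])
[8] deliver 0→2 → N2(lead b5 [r])
[9] deliver 2→1 → N1(foll b5 [r])
[10] deliver 1→2 → ∅
[11] timeout(2) → N2(cand b8 [r])
[12] deliver 2→0 → N0(foll b8 [r])
[13] deliver 0→2 → N2(lead b8 [r])
[14] deliver 2→1 → N1(foll b8 [r])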